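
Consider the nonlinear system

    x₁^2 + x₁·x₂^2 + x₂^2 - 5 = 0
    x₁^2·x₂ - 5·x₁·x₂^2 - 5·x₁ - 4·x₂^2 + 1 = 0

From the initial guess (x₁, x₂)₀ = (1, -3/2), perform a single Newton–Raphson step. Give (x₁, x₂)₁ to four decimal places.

(41.1429, 27.0179)

At (1, -3/2): F = (0.5000, -25.7500).
Jacobian J = [[2·x₁ + x₂^2, 2·x₁·x₂ + 2·x₂], [2·x₁·x₂ - 5·x₂^2 - 5, x₁^2 - 10·x₁·x₂ - 8·x₂]].
At the point, J = [[4.2500, -6.0000], [-19.2500, 28.0000]] (det J = 3.5000).
Solving J·Δ = −F gives Δ = (40.1429, 28.5179).
Then the next iterate is (x₁, x₂)₁ = (41.1429, 27.0179).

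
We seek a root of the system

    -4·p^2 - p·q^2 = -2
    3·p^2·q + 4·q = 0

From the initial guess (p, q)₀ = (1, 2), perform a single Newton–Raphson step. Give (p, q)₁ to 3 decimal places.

(1.389, -0.667)

At (1, 2): F = (-6.000, 14.000).
Jacobian J = [[-8·p - q^2, -2·p·q], [6·p·q, 3·p^2 + 4]].
At the point, J = [[-12.000, -4.000], [12.000, 7.000]] (det J = -36.000).
Solving J·Δ = −F gives Δ = (0.389, -2.667).
Then the next iterate is (p, q)₁ = (1.389, -0.667).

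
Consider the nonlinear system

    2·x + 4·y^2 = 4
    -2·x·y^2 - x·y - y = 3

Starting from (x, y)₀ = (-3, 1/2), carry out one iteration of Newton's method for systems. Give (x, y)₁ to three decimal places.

At (-3, 1/2): F = (-9.000, -0.500).
Jacobian J = [[2, 8·y], [-2·y^2 - y, -4·x·y - x - 1]].
At the point, J = [[2.000, 4.000], [-1.000, 8.000]] (det J = 20.000).
Solving J·Δ = −F gives Δ = (3.500, 0.500).
Then the next iterate is (x, y)₁ = (0.500, 1.000).

(0.500, 1.000)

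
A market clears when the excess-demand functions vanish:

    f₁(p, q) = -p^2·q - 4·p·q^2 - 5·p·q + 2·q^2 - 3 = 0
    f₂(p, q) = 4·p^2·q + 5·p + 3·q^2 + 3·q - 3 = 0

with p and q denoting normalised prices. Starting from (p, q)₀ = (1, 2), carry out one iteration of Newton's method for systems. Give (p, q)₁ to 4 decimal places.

(0.8370, 0.7065)

At (1, 2): F = (-23.0000, 28.0000).
Jacobian J = [[-2·p·q - 4·q^2 - 5·q, -p^2 - 8·p·q - 5·p + 4·q], [8·p·q + 5, 4·p^2 + 6·q + 3]].
At the point, J = [[-30.0000, -14.0000], [21.0000, 19.0000]] (det J = -276.0000).
Solving J·Δ = −F gives Δ = (-0.1630, -1.2935).
Then the next iterate is (p, q)₁ = (0.8370, 0.7065).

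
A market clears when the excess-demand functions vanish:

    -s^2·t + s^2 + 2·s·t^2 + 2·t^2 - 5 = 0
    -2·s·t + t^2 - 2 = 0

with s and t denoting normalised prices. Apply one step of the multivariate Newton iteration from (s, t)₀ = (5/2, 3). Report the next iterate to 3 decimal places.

At (5/2, 3): F = (45.500, -8.000).
Jacobian J = [[-2·s·t + 2·s + 2·t^2, -s^2 + 4·s·t + 4·t], [-2·t, -2·s + 2·t]].
At the point, J = [[8.000, 35.750], [-6.000, 1.000]] (det J = 222.500).
Solving J·Δ = −F gives Δ = (-1.490, -0.939).
Then the next iterate is (s, t)₁ = (1.010, 2.061).

(1.010, 2.061)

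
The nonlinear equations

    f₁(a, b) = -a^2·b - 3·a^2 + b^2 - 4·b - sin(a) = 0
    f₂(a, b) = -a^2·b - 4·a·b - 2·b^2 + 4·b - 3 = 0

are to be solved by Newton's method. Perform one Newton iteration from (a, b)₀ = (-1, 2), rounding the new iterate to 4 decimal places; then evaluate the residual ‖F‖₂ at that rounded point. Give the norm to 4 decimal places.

3.9556

At (-1, 2): F = (-8.158529, 3.0000).
Jacobian J = [[-2·a·b - 6·a - cos(a), -a^2 + 2·b - 4], [-2·a·b - 4·b, -a^2 - 4·a - 4·b + 4]].
At the point, J = [[9.459698, -1.0000], [-4.0000, -1.0000]] (det J = -13.459698).
Solving J·Δ = −F gives Δ = (0.8290, -0.3161).
Then the next iterate is (a, b)₁ = (-0.1710, 1.6839).
Re-evaluating at (-0.1710, 1.6839): F = (-3.866875, -0.832890), so ‖F‖₂ = 3.9556.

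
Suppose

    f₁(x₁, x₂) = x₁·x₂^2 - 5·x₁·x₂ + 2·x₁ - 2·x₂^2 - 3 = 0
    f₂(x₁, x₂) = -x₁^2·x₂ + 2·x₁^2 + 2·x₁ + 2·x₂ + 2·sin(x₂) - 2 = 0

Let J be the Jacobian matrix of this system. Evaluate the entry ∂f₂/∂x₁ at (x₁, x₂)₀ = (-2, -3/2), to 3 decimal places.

-12.000

∂f₂/∂x₁ = -2·x₁·x₂ + 4·x₁ + 2.
At (-2, -3/2) this is -12.000.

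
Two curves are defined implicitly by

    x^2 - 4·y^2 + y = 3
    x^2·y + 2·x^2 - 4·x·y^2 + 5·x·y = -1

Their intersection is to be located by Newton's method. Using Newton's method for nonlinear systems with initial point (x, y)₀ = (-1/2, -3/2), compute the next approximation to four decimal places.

At (-1/2, -3/2): F = (-13.2500, 9.3750).
Jacobian J = [[2·x, -8·y + 1], [2·x·y + 4·x - 4·y^2 + 5·y, x^2 - 8·x·y + 5·x]].
At the point, J = [[-1.0000, 13.0000], [-17.0000, -8.2500]] (det J = 229.2500).
Solving J·Δ = −F gives Δ = (0.0548, 1.0234).
Then the next iterate is (x, y)₁ = (-0.4452, -0.4766).

(-0.4452, -0.4766)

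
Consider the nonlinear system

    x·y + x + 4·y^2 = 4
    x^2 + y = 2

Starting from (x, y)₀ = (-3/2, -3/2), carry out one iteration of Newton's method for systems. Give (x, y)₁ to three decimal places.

At (-3/2, -3/2): F = (5.750, -1.250).
Jacobian J = [[y + 1, x + 8·y], [2·x, 1]].
At the point, J = [[-0.500, -13.500], [-3.000, 1.000]] (det J = -41.000).
Solving J·Δ = −F gives Δ = (-0.271, 0.436).
Then the next iterate is (x, y)₁ = (-1.771, -1.064).

(-1.771, -1.064)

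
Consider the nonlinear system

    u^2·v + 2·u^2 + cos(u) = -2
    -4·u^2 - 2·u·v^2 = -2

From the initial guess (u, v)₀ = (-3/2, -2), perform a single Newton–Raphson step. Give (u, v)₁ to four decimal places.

(-3.2215, -2.1572)

At (-3/2, -2): F = (2.070737, 5.0000).
Jacobian J = [[2·u·v + 4·u - sin(u), u^2], [-8·u - 2·v^2, -4·u·v]].
At the point, J = [[0.997495, 2.2500], [4.0000, -12.0000]] (det J = -20.969940).
Solving J·Δ = −F gives Δ = (-1.7215, -0.1572).
Then the next iterate is (u, v)₁ = (-3.2215, -2.1572).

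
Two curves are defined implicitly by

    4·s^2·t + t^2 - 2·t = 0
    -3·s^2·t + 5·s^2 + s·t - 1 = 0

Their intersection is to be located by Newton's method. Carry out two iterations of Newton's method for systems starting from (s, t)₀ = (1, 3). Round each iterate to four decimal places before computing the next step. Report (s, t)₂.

At (1, 3): F = (15.0000, -2.0000).
Jacobian J = [[8·s·t, 4·s^2 + 2·t - 2], [-6·s·t + 10·s + t, -3·s^2 + s]].
At the point, J = [[24.0000, 8.0000], [-5.0000, -2.0000]] (det J = -8.0000).
Solving J·Δ = −F gives Δ = (-1.7500, 3.3750).
Then the next iterate is (s, t)₁ = (-0.7500, 6.3750).
Round to (-0.7500, 6.3750) and repeat: F = (42.234375, -13.726562), J = [[-38.2500, 13.0000], [27.5625, -2.4375]].
Δ = (0.2848, -2.4108), so (s, t)₂ = (-0.4652, 3.9642).

(-0.4652, 3.9642)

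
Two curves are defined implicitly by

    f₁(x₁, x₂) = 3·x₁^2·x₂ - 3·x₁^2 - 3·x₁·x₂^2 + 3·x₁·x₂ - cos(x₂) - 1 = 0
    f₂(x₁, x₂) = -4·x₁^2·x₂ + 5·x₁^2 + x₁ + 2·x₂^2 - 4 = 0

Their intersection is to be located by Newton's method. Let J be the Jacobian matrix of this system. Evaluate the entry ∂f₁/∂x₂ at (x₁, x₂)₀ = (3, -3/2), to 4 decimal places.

∂f₁/∂x₂ = 3·x₁^2 - 6·x₁·x₂ + 3·x₁ + sin(x₂).
At (3, -3/2) this is 62.0025.

62.0025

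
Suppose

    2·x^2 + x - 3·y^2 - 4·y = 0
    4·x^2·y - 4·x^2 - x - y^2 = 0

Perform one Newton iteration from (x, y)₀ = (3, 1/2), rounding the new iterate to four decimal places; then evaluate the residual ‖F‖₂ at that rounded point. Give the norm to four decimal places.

At (3, 1/2): F = (18.2500, -21.2500).
Jacobian J = [[4·x + 1, -6·y - 4], [8·x·y - 8·x - 1, 4·x^2 - 2·y]].
At the point, J = [[13.0000, -7.0000], [-13.0000, 35.0000]] (det J = 364.0000).
Solving J·Δ = −F gives Δ = (-1.3462, 0.1071).
Then the next iterate is (x, y)₁ = (1.6538, 0.6071).
Re-evaluating at (1.6538, 0.6071): F = (3.589798, -6.320782), so ‖F‖₂ = 7.2690.

7.2690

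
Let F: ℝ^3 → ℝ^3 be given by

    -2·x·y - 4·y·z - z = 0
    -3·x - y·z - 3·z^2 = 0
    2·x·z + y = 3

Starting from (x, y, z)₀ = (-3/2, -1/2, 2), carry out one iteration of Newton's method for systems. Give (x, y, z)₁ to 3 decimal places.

At (-3/2, -1/2, 2): F = (0.500, -6.500, -9.500).
Jacobian J = [[-2·y, -2·x - 4·z, -4·y - 1], [-3, -z, -y - 6·z], [2·z, 1, 2·x]].
At the point, J = [[1.000, -5.000, 1.000], [-3.000, -2.000, -11.500], [4.000, 1.000, -3.000]] (det J = 297.500).
Solving J·Δ = −F gives Δ = (1.565, 0.211, -1.010).
Then the next iterate is (x, y, z)₁ = (0.065, -0.289, 0.990).

(0.065, -0.289, 0.990)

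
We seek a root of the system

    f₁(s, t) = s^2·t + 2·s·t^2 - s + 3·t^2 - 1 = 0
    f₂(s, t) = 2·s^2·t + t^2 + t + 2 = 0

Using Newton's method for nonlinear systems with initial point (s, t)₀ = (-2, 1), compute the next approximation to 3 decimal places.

(-0.824, 0.765)

At (-2, 1): F = (4.000, 12.000).
Jacobian J = [[2·s·t + 2·t^2 - 1, s^2 + 4·s·t + 6·t], [4·s·t, 2·s^2 + 2·t + 1]].
At the point, J = [[-3.000, 2.000], [-8.000, 11.000]] (det J = -17.000).
Solving J·Δ = −F gives Δ = (1.176, -0.235).
Then the next iterate is (s, t)₁ = (-0.824, 0.765).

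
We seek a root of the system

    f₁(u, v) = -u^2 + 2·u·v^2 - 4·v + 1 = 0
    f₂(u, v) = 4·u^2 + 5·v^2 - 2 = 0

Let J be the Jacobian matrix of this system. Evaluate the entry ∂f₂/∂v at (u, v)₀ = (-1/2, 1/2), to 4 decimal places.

∂f₂/∂v = 10·v.
At (-1/2, 1/2) this is 5.0000.

5.0000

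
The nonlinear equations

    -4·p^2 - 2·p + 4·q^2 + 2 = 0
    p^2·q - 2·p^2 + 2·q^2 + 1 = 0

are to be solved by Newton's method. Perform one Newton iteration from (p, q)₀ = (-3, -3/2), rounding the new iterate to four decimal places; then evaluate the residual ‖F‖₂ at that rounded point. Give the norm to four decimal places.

At (-3, -3/2): F = (-19.0000, -26.0000).
Jacobian J = [[-8·p - 2, 8·q], [2·p·q - 4·p, p^2 + 4·q]].
At the point, J = [[22.0000, -12.0000], [21.0000, 3.0000]] (det J = 318.0000).
Solving J·Δ = −F gives Δ = (1.1604, 0.5440).
Then the next iterate is (p, q)₁ = (-1.8396, -0.9560).
Re-evaluating at (-1.8396, -0.9560): F = (-4.201569, -7.175611), so ‖F‖₂ = 8.3152.

8.3152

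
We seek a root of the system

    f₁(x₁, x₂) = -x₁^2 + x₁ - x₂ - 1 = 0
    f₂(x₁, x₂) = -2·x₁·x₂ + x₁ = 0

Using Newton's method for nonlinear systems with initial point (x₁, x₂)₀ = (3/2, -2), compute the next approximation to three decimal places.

At (3/2, -2): F = (0.250, 7.500).
Jacobian J = [[-2·x₁ + 1, -1], [-2·x₂ + 1, -2·x₁]].
At the point, J = [[-2.000, -1.000], [5.000, -3.000]] (det J = 11.000).
Solving J·Δ = −F gives Δ = (-0.614, 1.477).
Then the next iterate is (x₁, x₂)₁ = (0.886, -0.523).

(0.886, -0.523)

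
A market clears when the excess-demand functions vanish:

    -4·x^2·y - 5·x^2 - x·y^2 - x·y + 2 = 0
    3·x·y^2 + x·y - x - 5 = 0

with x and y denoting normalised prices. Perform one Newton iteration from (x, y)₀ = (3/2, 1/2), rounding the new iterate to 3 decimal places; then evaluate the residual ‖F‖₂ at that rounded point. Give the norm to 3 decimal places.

At (3/2, 1/2): F = (-14.875, -4.625).
Jacobian J = [[-8·x·y - 10·x - y^2 - y, -4·x^2 - 2·x·y - x], [3·y^2 + y - 1, 6·x·y + x]].
At the point, J = [[-21.750, -12.000], [0.250, 6.000]] (det J = -127.500).
Solving J·Δ = −F gives Δ = (-1.135, 0.818).
Then the next iterate is (x, y)₁ = (0.365, 1.318).
Re-evaluating at (0.365, 1.318): F = (-0.48361, -2.98178), so ‖F‖₂ = 3.021.

3.021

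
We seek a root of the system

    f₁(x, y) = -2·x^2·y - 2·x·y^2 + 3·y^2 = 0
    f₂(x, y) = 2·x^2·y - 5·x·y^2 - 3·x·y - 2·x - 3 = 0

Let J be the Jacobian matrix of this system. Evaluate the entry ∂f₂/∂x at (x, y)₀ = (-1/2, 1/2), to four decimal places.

∂f₂/∂x = 4·x·y - 5·y^2 - 3·y - 2.
At (-1/2, 1/2) this is -5.7500.

-5.7500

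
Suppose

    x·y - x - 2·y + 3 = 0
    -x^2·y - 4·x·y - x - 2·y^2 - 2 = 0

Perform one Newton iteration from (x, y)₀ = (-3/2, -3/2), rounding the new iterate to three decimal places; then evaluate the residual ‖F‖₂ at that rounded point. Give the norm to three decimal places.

2.563

At (-3/2, -3/2): F = (9.750, -10.625).
Jacobian J = [[y - 1, x - 2], [-2·x·y - 4·y - 1, -x^2 - 4·x - 4·y]].
At the point, J = [[-2.500, -3.500], [0.500, 9.750]] (det J = -22.625).
Solving J·Δ = −F gives Δ = (2.558, 0.959).
Then the next iterate is (x, y)₁ = (1.058, -0.541).
Re-evaluating at (1.058, -0.541): F = (2.45162, -0.74827), so ‖F‖₂ = 2.563.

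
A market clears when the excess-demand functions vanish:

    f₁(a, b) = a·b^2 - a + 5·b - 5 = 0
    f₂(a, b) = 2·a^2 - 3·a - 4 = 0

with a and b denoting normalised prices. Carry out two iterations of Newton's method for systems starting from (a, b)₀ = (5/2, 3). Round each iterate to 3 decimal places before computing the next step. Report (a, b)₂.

(2.351, 1.060)

At (5/2, 3): F = (30.000, 1.000).
Jacobian J = [[b^2 - 1, 2·a·b + 5], [4·a - 3, 0]].
At the point, J = [[8.000, 20.000], [7.000, 0.000]] (det J = -140.000).
Solving J·Δ = −F gives Δ = (-0.143, -1.443).
Then the next iterate is (a, b)₁ = (2.357, 1.557).
Round to (2.357, 1.557) and repeat: F = (6.14195, 0.03990), J = [[1.42425, 12.33970], [6.428, 0.000]].
Δ = (-0.006, -0.497), so (a, b)₂ = (2.351, 1.060).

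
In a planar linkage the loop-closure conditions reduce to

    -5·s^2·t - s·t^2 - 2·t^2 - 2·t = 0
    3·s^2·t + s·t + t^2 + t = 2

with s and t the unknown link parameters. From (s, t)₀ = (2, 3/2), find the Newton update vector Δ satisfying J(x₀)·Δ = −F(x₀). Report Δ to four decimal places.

(-0.2121, -1.0341)

At (2, 3/2): F = (-42.0000, 22.7500).
Jacobian J = [[-10·s·t - t^2, -5·s^2 - 2·s·t - 4·t - 2], [6·s·t + t, 3·s^2 + s + 2·t + 1]].
At the point, J = [[-32.2500, -34.0000], [19.5000, 18.0000]] (det J = 82.5000).
Solving J·Δ = −F gives Δ = (-0.2121, -1.0341).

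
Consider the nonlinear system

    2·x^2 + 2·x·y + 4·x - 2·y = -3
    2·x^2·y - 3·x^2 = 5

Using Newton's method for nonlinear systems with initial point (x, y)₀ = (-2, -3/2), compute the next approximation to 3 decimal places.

At (-2, -3/2): F = (12.000, -29.000).
Jacobian J = [[4·x + 2·y + 4, 2·x - 2], [4·x·y - 6·x, 2·x^2]].
At the point, J = [[-7.000, -6.000], [24.000, 8.000]] (det J = 88.000).
Solving J·Δ = −F gives Δ = (0.886, 0.966).
Then the next iterate is (x, y)₁ = (-1.114, -0.534).

(-1.114, -0.534)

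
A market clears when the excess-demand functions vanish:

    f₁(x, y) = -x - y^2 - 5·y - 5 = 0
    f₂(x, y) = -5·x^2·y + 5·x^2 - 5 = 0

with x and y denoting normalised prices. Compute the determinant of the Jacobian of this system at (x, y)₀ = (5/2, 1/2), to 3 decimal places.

106.250

J = [[-1, -2·y - 5], [-10·x·y + 10·x, -5·x^2]].
At the point, J = [[-1.000, -6.000], [12.500, -31.250]].
det J = 106.250.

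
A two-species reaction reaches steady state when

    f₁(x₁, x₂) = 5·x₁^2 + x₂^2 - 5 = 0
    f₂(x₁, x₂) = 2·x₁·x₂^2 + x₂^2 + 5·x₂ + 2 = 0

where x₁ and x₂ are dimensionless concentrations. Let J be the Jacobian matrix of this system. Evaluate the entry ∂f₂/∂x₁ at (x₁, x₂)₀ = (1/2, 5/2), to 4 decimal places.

12.5000

∂f₂/∂x₁ = 2·x₂^2.
At (1/2, 5/2) this is 12.5000.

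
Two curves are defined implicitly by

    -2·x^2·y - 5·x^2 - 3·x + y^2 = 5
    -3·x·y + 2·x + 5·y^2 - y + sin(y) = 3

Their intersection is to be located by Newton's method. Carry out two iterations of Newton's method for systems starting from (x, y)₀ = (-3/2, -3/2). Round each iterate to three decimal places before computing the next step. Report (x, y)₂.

(-2.537, -2.154)

At (-3/2, -3/2): F = (-2.750, -0.99749).
Jacobian J = [[-4·x·y - 10·x - 3, -2·x^2 + 2·y], [-3·y + 2, -3·x + 10·y + cos(y) - 1]].
At the point, J = [[3.000, -7.500], [6.500, -11.42926]] (det J = 14.46221).
Solving J·Δ = −F gives Δ = (-1.656, -1.029).
Then the next iterate is (x, y)₁ = (-3.156, -2.529).
Round to (-3.156, -2.529) and repeat: F = (11.44154, 0.67664), J = [[-3.36610, -24.97867], [9.587, -17.64016]].
Δ = (0.619, 0.375), so (x, y)₂ = (-2.537, -2.154).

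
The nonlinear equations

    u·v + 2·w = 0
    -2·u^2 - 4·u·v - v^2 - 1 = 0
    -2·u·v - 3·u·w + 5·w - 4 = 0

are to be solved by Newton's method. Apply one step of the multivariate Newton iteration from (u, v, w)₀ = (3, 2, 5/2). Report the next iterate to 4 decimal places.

(2.4667, -0.2708, 0.9396)

At (3, 2, 5/2): F = (11.0000, -47.0000, -26.0000).
Jacobian J = [[v, u, 2], [-4·u - 4·v, -4·u - 2·v, 0], [-2·v - 3·w, -2·u, -3·u + 5]].
At the point, J = [[2.0000, 3.0000, 2.0000], [-20.0000, -16.0000, 0.0000], [-11.5000, -6.0000, -4.0000]] (det J = -240.0000).
Solving J·Δ = −F gives Δ = (-0.5333, -2.2708, -1.5604).
Then the next iterate is (u, v, w)₁ = (2.4667, -0.2708, 0.9396).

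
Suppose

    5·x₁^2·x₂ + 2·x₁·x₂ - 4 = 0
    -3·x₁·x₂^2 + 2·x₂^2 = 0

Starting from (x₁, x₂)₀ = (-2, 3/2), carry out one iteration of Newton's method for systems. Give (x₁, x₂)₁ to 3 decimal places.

At (-2, 3/2): F = (20.000, 18.000).
Jacobian J = [[10·x₁·x₂ + 2·x₂, 5·x₁^2 + 2·x₁], [-3·x₂^2, -6·x₁·x₂ + 4·x₂]].
At the point, J = [[-27.000, 16.000], [-6.750, 24.000]] (det J = -540.000).
Solving J·Δ = −F gives Δ = (0.356, -0.650).
Then the next iterate is (x₁, x₂)₁ = (-1.644, 0.850).

(-1.644, 0.850)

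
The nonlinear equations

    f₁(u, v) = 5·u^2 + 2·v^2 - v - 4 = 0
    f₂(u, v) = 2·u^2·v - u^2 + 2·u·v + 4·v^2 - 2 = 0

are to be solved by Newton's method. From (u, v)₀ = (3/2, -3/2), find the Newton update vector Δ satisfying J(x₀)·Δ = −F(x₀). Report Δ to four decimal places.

At (3/2, -3/2): F = (13.2500, -6.5000).
Jacobian J = [[10·u, 4·v - 1], [4·u·v - 2·u + 2·v, 2·u^2 + 2·u + 8·v]].
At the point, J = [[15.0000, -7.0000], [-15.0000, -4.5000]] (det J = -172.5000).
Solving J·Δ = −F gives Δ = (-0.6094, 0.5870).

(-0.6094, 0.5870)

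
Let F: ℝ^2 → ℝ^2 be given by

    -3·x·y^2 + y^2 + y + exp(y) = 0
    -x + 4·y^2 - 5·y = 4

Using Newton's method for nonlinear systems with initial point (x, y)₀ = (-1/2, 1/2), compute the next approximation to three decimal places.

At (-1/2, 1/2): F = (2.77372, -5.000).
Jacobian J = [[-3·y^2, -6·x·y + 2·y + exp(y) + 1], [-1, 8·y - 5]].
At the point, J = [[-0.750, 5.14872], [-1.000, -1.000]] (det J = 5.89872).
Solving J·Δ = −F gives Δ = (-3.894, -1.106).
Then the next iterate is (x, y)₁ = (-4.394, -0.606).

(-4.394, -0.606)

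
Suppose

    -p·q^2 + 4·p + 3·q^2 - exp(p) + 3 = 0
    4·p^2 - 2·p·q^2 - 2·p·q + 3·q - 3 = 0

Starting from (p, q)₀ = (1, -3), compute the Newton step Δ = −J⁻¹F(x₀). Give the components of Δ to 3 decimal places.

(0.335, 1.641)

At (1, -3): F = (22.28172, -20.000).
Jacobian J = [[-q^2 - exp(p) + 4, -2·p·q + 6·q], [8·p - 2·q^2 - 2·q, -4·p·q - 2·p + 3]].
At the point, J = [[-7.71828, -12.000], [-4.000, 13.000]] (det J = -148.33766).
Solving J·Δ = −F gives Δ = (0.335, 1.641).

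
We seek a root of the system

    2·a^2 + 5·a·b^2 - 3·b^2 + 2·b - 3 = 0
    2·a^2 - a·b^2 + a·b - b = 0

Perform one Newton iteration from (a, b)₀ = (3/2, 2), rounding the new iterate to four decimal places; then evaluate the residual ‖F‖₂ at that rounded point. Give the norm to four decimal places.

6.1379

At (3/2, 2): F = (23.5000, -0.5000).
Jacobian J = [[4·a + 5·b^2, 10·a·b - 6·b + 2], [4·a - b^2 + b, -2·a·b + a - 1]].
At the point, J = [[26.0000, 20.0000], [4.0000, -5.5000]] (det J = -223.0000).
Solving J·Δ = −F gives Δ = (-0.5348, -0.4798).
Then the next iterate is (a, b)₁ = (0.9652, 1.5202).
Re-evaluating at (0.9652, 1.5202): F = (6.123523, -0.420266), so ‖F‖₂ = 6.1379.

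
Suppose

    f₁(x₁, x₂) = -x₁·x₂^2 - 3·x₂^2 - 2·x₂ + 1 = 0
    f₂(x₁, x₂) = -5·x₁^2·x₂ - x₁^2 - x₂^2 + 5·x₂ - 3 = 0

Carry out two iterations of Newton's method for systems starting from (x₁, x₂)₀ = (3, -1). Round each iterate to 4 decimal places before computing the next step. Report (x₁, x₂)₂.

(1.7725, -0.7236)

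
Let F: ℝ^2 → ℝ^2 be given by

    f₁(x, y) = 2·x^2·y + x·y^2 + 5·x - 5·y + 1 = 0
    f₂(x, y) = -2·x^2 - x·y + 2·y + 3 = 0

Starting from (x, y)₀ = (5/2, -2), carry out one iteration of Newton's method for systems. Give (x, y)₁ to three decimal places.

At (5/2, -2): F = (8.500, -8.500).
Jacobian J = [[4·x·y + y^2 + 5, 2·x^2 + 2·x·y - 5], [-4·x - y, -x + 2]].
At the point, J = [[-11.000, -2.500], [-8.000, -0.500]] (det J = -14.500).
Solving J·Δ = −F gives Δ = (-1.759, 11.138).
Then the next iterate is (x, y)₁ = (0.741, 9.138).

(0.741, 9.138)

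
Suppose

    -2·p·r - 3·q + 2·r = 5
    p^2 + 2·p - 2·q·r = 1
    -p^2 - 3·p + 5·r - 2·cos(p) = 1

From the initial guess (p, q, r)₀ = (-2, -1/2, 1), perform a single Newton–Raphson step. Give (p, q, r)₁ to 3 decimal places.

At (-2, -1/2, 1): F = (2.500, 0.000, 6.83229).
Jacobian J = [[-2·r, -3, -2·p + 2], [2·p + 2, -2·r, -2·q], [-2·p + 2·sin(p) - 3, 0, 5]].
At the point, J = [[-2.000, -3.000, 6.000], [-2.000, -2.000, 1.000], [-0.81859, 0.000, 5.000]] (det J = -17.36735).
Solving J·Δ = −F gives Δ = (2.101, -2.612, -1.022).
Then the next iterate is (p, q, r)₁ = (0.101, -3.112, -0.022).

(0.101, -3.112, -0.022)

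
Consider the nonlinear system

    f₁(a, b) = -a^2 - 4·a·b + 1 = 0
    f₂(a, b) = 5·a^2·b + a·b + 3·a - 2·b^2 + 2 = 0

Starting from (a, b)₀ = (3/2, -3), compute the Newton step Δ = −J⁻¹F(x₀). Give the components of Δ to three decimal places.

(2.456, 6.476)

At (3/2, -3): F = (16.750, -49.750).
Jacobian J = [[-2·a - 4·b, -4·a], [10·a·b + b + 3, 5·a^2 + a - 4·b]].
At the point, J = [[9.000, -6.000], [-45.000, 24.750]] (det J = -47.250).
Solving J·Δ = −F gives Δ = (2.456, 6.476).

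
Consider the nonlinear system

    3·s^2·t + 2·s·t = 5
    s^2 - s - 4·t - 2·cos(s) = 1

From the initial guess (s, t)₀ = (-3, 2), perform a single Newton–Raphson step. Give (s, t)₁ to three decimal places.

(-2.101, 1.608)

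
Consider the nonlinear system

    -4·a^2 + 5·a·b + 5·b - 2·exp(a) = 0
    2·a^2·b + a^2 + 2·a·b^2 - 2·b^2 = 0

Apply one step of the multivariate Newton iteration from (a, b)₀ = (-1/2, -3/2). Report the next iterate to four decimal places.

(-1.1313, -0.3049)

At (-1/2, -3/2): F = (-5.963061, -7.2500).
Jacobian J = [[-8·a + 5·b - 2·exp(a), 5·a + 5], [4·a·b + 2·a + 2·b^2, 2·a^2 + 4·a·b - 4·b]].
At the point, J = [[-4.713061, 2.5000], [6.5000, 9.5000]] (det J = -61.024083).
Solving J·Δ = −F gives Δ = (-0.6313, 1.1951).
Then the next iterate is (a, b)₁ = (-1.1313, -0.3049).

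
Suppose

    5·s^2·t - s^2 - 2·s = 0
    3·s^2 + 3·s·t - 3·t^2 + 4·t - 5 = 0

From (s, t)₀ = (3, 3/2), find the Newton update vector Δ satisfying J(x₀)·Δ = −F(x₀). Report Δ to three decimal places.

(-1.566, 0.121)

At (3, 3/2): F = (52.500, 34.750).
Jacobian J = [[10·s·t - 2·s - 2, 5·s^2], [6·s + 3·t, 3·s - 6·t + 4]].
At the point, J = [[37.000, 45.000], [22.500, 4.000]] (det J = -864.500).
Solving J·Δ = −F gives Δ = (-1.566, 0.121).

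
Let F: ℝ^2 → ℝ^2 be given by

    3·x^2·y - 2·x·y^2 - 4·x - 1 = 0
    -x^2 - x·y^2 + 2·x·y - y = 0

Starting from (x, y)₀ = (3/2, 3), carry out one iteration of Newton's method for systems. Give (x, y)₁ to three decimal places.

(1.369, 1.720)

At (3/2, 3): F = (-13.750, -9.750).
Jacobian J = [[6·x·y - 2·y^2 - 4, 3·x^2 - 4·x·y], [-2·x - y^2 + 2·y, -2·x·y + 2·x - 1]].
At the point, J = [[5.000, -11.250], [-6.000, -7.000]] (det J = -102.500).
Solving J·Δ = −F gives Δ = (-0.131, -1.280).
Then the next iterate is (x, y)₁ = (1.369, 1.720).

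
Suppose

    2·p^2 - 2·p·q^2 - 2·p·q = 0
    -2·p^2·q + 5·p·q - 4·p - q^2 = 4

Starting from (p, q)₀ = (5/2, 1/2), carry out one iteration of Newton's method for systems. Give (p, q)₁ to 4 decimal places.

(0.4422, -0.3741)

At (5/2, 1/2): F = (8.7500, -14.2500).
Jacobian J = [[4·p - 2·q^2 - 2·q, -4·p·q - 2·p], [-4·p·q + 5·q - 4, -2·p^2 + 5·p - 2·q]].
At the point, J = [[8.5000, -10.0000], [-6.5000, -1.0000]] (det J = -73.5000).
Solving J·Δ = −F gives Δ = (-2.0578, -0.8741).
Then the next iterate is (p, q)₁ = (0.4422, -0.3741).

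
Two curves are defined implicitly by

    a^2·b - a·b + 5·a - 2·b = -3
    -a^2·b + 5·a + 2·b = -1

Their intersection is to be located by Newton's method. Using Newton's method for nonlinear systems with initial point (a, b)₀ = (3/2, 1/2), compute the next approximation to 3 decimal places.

(-1.283, -4.957)

At (3/2, 1/2): F = (9.875, 8.375).
Jacobian J = [[2·a·b - b + 5, a^2 - a - 2], [-2·a·b + 5, -a^2 + 2]].
At the point, J = [[6.000, -1.250], [3.500, -0.250]] (det J = 2.875).
Solving J·Δ = −F gives Δ = (-2.783, -5.457).
Then the next iterate is (a, b)₁ = (-1.283, -4.957).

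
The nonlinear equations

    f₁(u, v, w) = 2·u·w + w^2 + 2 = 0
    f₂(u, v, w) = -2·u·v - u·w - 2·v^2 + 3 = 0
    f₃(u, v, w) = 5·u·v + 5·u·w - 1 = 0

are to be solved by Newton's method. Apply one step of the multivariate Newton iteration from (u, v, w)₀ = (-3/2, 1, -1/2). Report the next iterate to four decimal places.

(1.0331, 0.9068, -0.1958)

At (-3/2, 1, -1/2): F = (3.7500, 3.2500, -4.7500).
Jacobian J = [[2·w, 0, 2·u + 2·w], [-2·v - w, -2·u - 4·v, -u], [5·v + 5·w, 5·u, 5·u]].
At the point, J = [[-1.0000, 0.0000, -4.0000], [-1.5000, -1.0000, 1.5000], [2.5000, -7.5000, -7.5000]] (det J = -73.7500).
Solving J·Δ = −F gives Δ = (2.5331, -0.0932, 0.3042).
Then the next iterate is (u, v, w)₁ = (1.0331, 0.9068, -0.1958).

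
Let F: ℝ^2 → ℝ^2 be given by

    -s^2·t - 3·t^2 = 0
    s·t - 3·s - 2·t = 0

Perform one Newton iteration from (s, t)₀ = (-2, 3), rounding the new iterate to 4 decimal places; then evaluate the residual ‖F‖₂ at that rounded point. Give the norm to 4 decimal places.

10.1527

At (-2, 3): F = (-39.0000, -6.0000).
Jacobian J = [[-2·s·t, -s^2 - 6·t], [t - 3, s - 2]].
At the point, J = [[12.0000, -22.0000], [0.0000, -4.0000]] (det J = -48.0000).
Solving J·Δ = −F gives Δ = (0.5000, -1.5000).
Then the next iterate is (s, t)₁ = (-1.5000, 1.5000).
Re-evaluating at (-1.5000, 1.5000): F = (-10.1250, -0.7500), so ‖F‖₂ = 10.1527.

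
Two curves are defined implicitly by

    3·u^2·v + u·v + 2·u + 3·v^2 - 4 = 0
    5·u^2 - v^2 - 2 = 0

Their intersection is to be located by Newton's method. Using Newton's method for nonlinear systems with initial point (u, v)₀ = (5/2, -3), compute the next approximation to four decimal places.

At (5/2, -3): F = (-35.7500, 20.2500).
Jacobian J = [[6·u·v + v + 2, 3·u^2 + u + 6·v], [10·u, -2·v]].
At the point, J = [[-46.0000, 3.2500], [25.0000, 6.0000]] (det J = -357.2500).
Solving J·Δ = −F gives Δ = (-0.7846, -0.1057).
Then the next iterate is (u, v)₁ = (1.7154, -3.1057).

(1.7154, -3.1057)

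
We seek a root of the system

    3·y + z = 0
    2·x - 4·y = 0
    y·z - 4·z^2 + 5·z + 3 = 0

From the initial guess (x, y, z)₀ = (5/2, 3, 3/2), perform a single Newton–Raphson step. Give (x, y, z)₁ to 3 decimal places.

(-1.111, -0.556, 1.667)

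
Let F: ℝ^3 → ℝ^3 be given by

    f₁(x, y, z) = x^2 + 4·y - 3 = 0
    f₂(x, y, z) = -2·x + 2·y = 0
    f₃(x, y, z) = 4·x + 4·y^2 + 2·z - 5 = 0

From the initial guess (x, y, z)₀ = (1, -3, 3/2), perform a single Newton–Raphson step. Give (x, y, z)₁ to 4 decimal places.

(0.6667, 0.6667, 27.1667)

At (1, -3, 3/2): F = (-14.0000, -8.0000, 38.0000).
Jacobian J = [[2·x, 4, 0], [-2, 2, 0], [4, 8·y, 2]].
At the point, J = [[2.0000, 4.0000, 0.0000], [-2.0000, 2.0000, 0.0000], [4.0000, -24.0000, 2.0000]] (det J = 24.0000).
Solving J·Δ = −F gives Δ = (-0.3333, 3.6667, 25.6667).
Then the next iterate is (x, y, z)₁ = (0.6667, 0.6667, 27.1667).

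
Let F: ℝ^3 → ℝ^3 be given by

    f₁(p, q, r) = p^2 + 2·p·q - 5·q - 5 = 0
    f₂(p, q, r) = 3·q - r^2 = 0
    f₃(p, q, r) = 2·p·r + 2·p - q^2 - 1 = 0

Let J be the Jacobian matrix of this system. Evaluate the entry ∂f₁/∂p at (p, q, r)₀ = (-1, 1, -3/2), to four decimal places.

0.0000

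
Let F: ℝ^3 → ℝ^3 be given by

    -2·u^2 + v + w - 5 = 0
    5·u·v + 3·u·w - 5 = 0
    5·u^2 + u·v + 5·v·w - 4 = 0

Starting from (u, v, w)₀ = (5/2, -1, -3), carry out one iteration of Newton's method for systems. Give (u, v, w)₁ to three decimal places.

(0.758, -3.993, 4.069)

At (5/2, -1, -3): F = (-21.500, -40.000, 39.750).
Jacobian J = [[-4·u, 1, 1], [5·v + 3·w, 5·u, 3·u], [10·u + v, u + 5·w, 5·v]].
At the point, J = [[-10.000, 1.000, 1.000], [-14.000, 12.500, 7.500], [24.000, -12.500, -5.000]] (det J = -327.500).
Solving J·Δ = −F gives Δ = (-1.742, -2.993, 7.069).
Then the next iterate is (u, v, w)₁ = (0.758, -3.993, 4.069).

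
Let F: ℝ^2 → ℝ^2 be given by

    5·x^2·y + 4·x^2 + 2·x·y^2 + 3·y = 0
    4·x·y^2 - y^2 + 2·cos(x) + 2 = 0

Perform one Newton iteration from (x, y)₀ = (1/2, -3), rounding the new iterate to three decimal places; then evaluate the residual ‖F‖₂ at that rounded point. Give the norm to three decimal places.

1292.792

At (1/2, -3): F = (-2.750, 12.75517).
Jacobian J = [[10·x·y + 8·x + 2·y^2, 5·x^2 + 4·x·y + 3], [4·y^2 - 2·sin(x), 8·x·y - 2·y]].
At the point, J = [[7.000, -1.750], [35.04115, -6.000]] (det J = 19.32201).
Solving J·Δ = −F gives Δ = (-2.009, -9.608).
Then the next iterate is (x, y)₁ = (-1.509, -12.608).
Re-evaluating at (-1.509, -12.608): F = (-652.00916, -1116.33075), so ‖F‖₂ = 1292.792.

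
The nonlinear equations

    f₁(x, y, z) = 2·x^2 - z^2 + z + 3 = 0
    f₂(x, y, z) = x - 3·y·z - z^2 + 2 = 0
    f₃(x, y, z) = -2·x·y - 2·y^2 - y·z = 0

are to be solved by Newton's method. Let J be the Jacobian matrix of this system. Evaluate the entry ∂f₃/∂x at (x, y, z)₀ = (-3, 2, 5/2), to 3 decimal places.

∂f₃/∂x = -2·y.
At (-3, 2, 5/2) this is -4.000.

-4.000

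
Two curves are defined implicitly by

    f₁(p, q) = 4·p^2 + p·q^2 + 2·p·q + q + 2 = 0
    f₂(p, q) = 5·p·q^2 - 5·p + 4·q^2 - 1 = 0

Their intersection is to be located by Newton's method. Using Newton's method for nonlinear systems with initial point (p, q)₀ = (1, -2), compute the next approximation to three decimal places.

(0.582, -1.341)

At (1, -2): F = (4.000, 30.000).
Jacobian J = [[8·p + q^2 + 2·q, 2·p·q + 2·p + 1], [5·q^2 - 5, 10·p·q + 8·q]].
At the point, J = [[8.000, -1.000], [15.000, -36.000]] (det J = -273.000).
Solving J·Δ = −F gives Δ = (-0.418, 0.659).
Then the next iterate is (p, q)₁ = (0.582, -1.341).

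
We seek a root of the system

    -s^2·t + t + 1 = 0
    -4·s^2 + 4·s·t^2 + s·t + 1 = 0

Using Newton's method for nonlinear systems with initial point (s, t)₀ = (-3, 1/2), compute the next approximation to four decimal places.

At (-3, 1/2): F = (-3.0000, -39.5000).
Jacobian J = [[-2·s·t, -s^2 + 1], [-8·s + 4·t^2 + t, 8·s·t + s]].
At the point, J = [[3.0000, -8.0000], [25.5000, -15.0000]] (det J = 159.0000).
Solving J·Δ = −F gives Δ = (1.7044, 0.2642).
Then the next iterate is (s, t)₁ = (-1.2956, 0.7642).

(-1.2956, 0.7642)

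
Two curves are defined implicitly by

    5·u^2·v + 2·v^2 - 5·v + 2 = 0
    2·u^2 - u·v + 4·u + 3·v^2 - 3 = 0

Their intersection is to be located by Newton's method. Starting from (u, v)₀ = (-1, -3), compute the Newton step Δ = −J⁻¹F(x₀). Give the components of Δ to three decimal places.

At (-1, -3): F = (20.000, 19.000).
Jacobian J = [[10·u·v, 5·u^2 + 4·v - 5], [4·u - v + 4, -u + 6·v]].
At the point, J = [[30.000, -12.000], [3.000, -17.000]] (det J = -474.000).
Solving J·Δ = −F gives Δ = (-0.236, 1.076).

(-0.236, 1.076)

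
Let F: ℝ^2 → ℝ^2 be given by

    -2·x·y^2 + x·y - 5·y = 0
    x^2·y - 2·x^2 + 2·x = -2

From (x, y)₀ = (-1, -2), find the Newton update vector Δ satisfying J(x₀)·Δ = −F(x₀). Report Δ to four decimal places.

At (-1, -2): F = (20.0000, -4.0000).
Jacobian J = [[-2·y^2 + y, -4·x·y + x - 5], [2·x·y - 4·x + 2, x^2]].
At the point, J = [[-10.0000, -14.0000], [10.0000, 1.0000]] (det J = 130.0000).
Solving J·Δ = −F gives Δ = (0.2769, 1.2308).

(0.2769, 1.2308)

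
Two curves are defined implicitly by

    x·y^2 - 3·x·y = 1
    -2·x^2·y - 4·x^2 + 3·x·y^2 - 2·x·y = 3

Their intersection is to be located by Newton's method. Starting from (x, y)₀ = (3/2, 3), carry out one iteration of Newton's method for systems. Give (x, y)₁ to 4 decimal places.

At (3/2, 3): F = (-1.0000, 6.0000).
Jacobian J = [[y^2 - 3·y, 2·x·y - 3·x], [-4·x·y - 8·x + 3·y^2 - 2·y, -2·x^2 + 6·x·y - 2·x]].
At the point, J = [[0.0000, 4.5000], [-9.0000, 19.5000]] (det J = 40.5000).
Solving J·Δ = −F gives Δ = (1.1481, 0.2222).
Then the next iterate is (x, y)₁ = (2.6481, 3.2222).

(2.6481, 3.2222)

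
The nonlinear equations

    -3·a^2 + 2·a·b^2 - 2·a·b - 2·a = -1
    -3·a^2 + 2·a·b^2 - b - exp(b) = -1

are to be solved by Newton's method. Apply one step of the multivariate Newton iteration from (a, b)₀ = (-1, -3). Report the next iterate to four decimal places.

At (-1, -3): F = (-24.0000, -17.049787).
Jacobian J = [[-6·a + 2·b^2 - 2·b - 2, 4·a·b - 2·a], [-6·a + 2·b^2, 4·a·b - exp(b) - 1]].
At the point, J = [[28.0000, 14.0000], [24.0000, 10.950213]] (det J = -29.394038).
Solving J·Δ = −F gives Δ = (-0.8202, 3.3546).
Then the next iterate is (a, b)₁ = (-1.8202, 0.3546).

(-1.8202, 0.3546)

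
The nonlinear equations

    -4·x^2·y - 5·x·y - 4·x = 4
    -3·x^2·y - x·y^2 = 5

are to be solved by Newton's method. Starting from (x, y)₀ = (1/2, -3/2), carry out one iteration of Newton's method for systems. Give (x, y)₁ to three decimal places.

(1.704, 1.554)

At (1/2, -3/2): F = (-0.750, -5.000).
Jacobian J = [[-8·x·y - 5·y - 4, -4·x^2 - 5·x], [-6·x·y - y^2, -3·x^2 - 2·x·y]].
At the point, J = [[9.500, -3.500], [2.250, 0.750]] (det J = 15.000).
Solving J·Δ = −F gives Δ = (1.204, 3.054).
Then the next iterate is (x, y)₁ = (1.704, 1.554).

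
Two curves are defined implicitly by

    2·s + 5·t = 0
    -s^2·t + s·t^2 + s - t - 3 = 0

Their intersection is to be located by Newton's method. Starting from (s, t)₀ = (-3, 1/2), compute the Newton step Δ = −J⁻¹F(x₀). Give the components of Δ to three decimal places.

At (-3, 1/2): F = (-3.500, -11.750).
Jacobian J = [[2, 5], [-2·s·t + t^2 + 1, -s^2 + 2·s·t - 1]].
At the point, J = [[2.000, 5.000], [4.250, -13.000]] (det J = -47.250).
Solving J·Δ = −F gives Δ = (2.206, -0.183).

(2.206, -0.183)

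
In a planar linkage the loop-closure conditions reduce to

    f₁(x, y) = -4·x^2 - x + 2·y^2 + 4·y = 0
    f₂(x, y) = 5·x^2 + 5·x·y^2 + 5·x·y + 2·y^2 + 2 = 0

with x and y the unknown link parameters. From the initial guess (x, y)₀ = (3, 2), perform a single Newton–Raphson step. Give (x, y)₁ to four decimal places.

At (3, 2): F = (-23.0000, 145.0000).
Jacobian J = [[-8·x - 1, 4·y + 4], [10·x + 5·y^2 + 5·y, 10·x·y + 5·x + 4·y]].
At the point, J = [[-25.0000, 12.0000], [60.0000, 83.0000]] (det J = -2795.0000).
Solving J·Δ = −F gives Δ = (-1.3055, -0.8032).
Then the next iterate is (x, y)₁ = (1.6945, 1.1968).

(1.6945, 1.1968)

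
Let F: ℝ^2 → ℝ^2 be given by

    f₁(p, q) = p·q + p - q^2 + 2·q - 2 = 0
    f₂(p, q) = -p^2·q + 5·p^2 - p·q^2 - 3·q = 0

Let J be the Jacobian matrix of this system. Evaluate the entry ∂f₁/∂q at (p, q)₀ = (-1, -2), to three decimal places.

∂f₁/∂q = p - 2·q + 2.
At (-1, -2) this is 5.000.

5.000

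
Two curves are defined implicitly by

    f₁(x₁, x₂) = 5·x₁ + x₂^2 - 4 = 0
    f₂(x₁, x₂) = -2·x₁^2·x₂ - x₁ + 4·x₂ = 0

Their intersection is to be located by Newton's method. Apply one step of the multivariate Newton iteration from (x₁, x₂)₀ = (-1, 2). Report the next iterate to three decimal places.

(-2.667, 5.333)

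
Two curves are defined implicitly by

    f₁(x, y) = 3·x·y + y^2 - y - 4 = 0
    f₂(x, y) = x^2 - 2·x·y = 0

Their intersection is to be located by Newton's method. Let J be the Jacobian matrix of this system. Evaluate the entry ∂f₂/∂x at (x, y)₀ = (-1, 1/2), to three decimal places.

∂f₂/∂x = 2·x - 2·y.
At (-1, 1/2) this is -3.000.

-3.000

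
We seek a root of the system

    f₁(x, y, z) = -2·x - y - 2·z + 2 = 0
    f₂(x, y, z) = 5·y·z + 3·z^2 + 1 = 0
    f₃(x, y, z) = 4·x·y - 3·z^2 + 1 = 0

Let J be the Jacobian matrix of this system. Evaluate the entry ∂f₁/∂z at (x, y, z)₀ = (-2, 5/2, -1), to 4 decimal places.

-2.0000

∂f₁/∂z = -2.
At (-2, 5/2, -1) this is -2.0000.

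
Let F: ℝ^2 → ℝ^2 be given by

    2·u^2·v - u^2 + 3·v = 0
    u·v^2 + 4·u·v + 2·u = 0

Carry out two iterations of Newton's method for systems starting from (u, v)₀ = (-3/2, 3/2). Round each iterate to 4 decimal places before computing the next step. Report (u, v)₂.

At (-3/2, 3/2): F = (9.0000, -15.3750).
Jacobian J = [[4·u·v - 2·u, 2·u^2 + 3], [v^2 + 4·v + 2, 2·u·v + 4·u]].
At the point, J = [[-6.0000, 7.5000], [10.2500, -10.5000]] (det J = -13.8750).
Solving J·Δ = −F gives Δ = (1.5000, 0.0000).
Then the next iterate is (u, v)₁ = (0.0000, 1.5000).
Round to (0.0000, 1.5000) and repeat: F = (4.5000, 0.0000), J = [[0.0000, 3.0000], [10.2500, 0.0000]].
Δ = (0.0000, -1.5000), so (u, v)₂ = (0.0000, 0.0000).

(0.0000, 0.0000)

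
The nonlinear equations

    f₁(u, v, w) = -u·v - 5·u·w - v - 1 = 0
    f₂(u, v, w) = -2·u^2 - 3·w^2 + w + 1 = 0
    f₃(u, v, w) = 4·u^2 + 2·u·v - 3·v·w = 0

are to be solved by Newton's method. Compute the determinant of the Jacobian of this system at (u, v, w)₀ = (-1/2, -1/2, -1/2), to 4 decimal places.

J = [[-v - 5·w, -u - 1, -5·u], [-4·u, 0, -6·w + 1], [8·u + 2·v, 2·u - 3·w, -3·v]].
At the point, J = [[3.0000, -0.5000, 2.5000], [2.0000, 0.0000, 4.0000], [-5.0000, 0.5000, 1.5000]].
det J = 8.0000.

8.0000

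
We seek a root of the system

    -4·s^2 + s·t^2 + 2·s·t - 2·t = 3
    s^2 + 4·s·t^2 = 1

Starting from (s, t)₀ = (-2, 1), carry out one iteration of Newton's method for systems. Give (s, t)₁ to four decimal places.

(-0.7434, 0.6875)

At (-2, 1): F = (-27.0000, -5.0000).
Jacobian J = [[-8·s + t^2 + 2·t, 2·s·t + 2·s - 2], [2·s + 4·t^2, 8·s·t]].
At the point, J = [[19.0000, -10.0000], [0.0000, -16.0000]] (det J = -304.0000).
Solving J·Δ = −F gives Δ = (1.2566, -0.3125).
Then the next iterate is (s, t)₁ = (-0.7434, 0.6875).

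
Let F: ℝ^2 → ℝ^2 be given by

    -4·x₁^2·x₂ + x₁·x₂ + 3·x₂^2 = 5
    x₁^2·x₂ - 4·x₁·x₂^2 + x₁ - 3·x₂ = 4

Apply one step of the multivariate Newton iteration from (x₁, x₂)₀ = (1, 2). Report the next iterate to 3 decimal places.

At (1, 2): F = (1.000, -23.000).
Jacobian J = [[-8·x₁·x₂ + x₂, -4·x₁^2 + x₁ + 6·x₂], [2·x₁·x₂ - 4·x₂^2 + 1, x₁^2 - 8·x₁·x₂ - 3]].
At the point, J = [[-14.000, 9.000], [-11.000, -18.000]] (det J = 351.000).
Solving J·Δ = −F gives Δ = (-0.538, -0.949).
Then the next iterate is (x₁, x₂)₁ = (0.462, 1.051).

(0.462, 1.051)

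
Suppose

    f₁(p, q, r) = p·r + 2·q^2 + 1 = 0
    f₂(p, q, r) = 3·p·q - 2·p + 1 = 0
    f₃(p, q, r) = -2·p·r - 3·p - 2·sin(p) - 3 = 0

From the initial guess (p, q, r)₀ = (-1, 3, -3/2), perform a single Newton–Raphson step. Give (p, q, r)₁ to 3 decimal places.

At (-1, 3, -3/2): F = (20.500, -6.000, -1.31706).
Jacobian J = [[r, 4·q, p], [3·q - 2, 3·p, 0], [-2·r - 2·cos(p) - 3, 0, -2·p]].
At the point, J = [[-1.500, 12.000, -1.000], [7.000, -3.000, 0.000], [-1.08060, 0.000, 2.000]] (det J = -155.75819).
Solving J·Δ = −F gives Δ = (0.160, -1.626, 0.745).
Then the next iterate is (p, q, r)₁ = (-0.840, 1.374, -0.755).

(-0.840, 1.374, -0.755)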